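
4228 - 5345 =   -  1117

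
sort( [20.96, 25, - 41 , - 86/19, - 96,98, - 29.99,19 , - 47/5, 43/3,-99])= [-99,-96, - 41, - 29.99, - 47/5, - 86/19,43/3,19 , 20.96, 25,98 ] 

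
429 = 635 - 206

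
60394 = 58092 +2302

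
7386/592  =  3693/296  =  12.48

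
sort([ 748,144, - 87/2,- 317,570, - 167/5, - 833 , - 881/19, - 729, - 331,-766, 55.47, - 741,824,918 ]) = [ - 833, - 766, - 741, - 729, - 331,-317, - 881/19,-87/2, - 167/5,  55.47,144,  570,748,824,918]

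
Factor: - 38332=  - 2^2*7^1 * 37^2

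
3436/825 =4+136/825 = 4.16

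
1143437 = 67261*17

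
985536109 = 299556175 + 685979934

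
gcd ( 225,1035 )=45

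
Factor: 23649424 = 2^4*1478089^1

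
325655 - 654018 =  - 328363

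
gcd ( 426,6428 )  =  2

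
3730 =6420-2690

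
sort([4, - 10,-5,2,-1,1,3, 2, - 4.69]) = [-10, - 5, - 4.69, - 1,  1,2 , 2 , 3, 4]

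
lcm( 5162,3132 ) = 278748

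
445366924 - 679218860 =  - 233851936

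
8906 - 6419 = 2487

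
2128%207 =58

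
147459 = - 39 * (  -  3781)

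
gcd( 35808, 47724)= 12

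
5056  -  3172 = 1884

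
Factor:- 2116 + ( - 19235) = - 3^1 * 11^1*647^1 = -21351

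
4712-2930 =1782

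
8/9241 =8/9241 = 0.00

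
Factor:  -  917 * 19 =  -17423= - 7^1 * 19^1*131^1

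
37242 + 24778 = 62020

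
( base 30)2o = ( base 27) 33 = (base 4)1110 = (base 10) 84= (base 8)124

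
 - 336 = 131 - 467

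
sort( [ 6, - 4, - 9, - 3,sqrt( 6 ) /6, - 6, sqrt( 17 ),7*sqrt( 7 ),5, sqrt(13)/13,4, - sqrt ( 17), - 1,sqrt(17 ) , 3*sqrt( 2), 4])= [ -9, - 6, - sqrt(17), - 4, - 3, - 1, sqrt( 13) /13,sqrt( 6) /6,4,4, sqrt( 17), sqrt( 17 ) , 3*sqrt(2 ),5,6,7 *sqrt( 7) ] 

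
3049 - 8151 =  - 5102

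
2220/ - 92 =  - 555/23 = - 24.13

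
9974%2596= 2186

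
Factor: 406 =2^1*7^1*29^1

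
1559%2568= 1559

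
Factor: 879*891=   3^5*11^1*293^1 = 783189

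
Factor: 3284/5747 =4/7 = 2^2*7^( - 1 )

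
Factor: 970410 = 2^1*3^1*5^1 * 7^1*4621^1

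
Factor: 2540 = 2^2*5^1*127^1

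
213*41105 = 8755365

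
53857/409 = 53857/409  =  131.68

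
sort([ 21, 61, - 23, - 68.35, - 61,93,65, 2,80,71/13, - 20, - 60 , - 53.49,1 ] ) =[ - 68.35,-61, - 60, - 53.49 , - 23, - 20,1,2,71/13, 21,  61,65,80,  93]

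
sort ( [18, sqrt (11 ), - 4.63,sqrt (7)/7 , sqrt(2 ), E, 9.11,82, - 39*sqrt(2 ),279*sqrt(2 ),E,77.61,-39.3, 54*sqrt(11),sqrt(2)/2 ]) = [ - 39*sqrt(2 ), - 39.3,  -  4.63,sqrt( 7 ) /7,sqrt(2)/2, sqrt(2),E,E,  sqrt(11),  9.11,18 , 77.61, 82,54*sqrt( 11),279*sqrt(2)]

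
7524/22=342 = 342.00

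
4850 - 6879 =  - 2029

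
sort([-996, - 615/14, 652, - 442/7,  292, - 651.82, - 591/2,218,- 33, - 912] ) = [ - 996,-912, - 651.82, - 591/2, - 442/7, - 615/14,-33, 218, 292, 652 ] 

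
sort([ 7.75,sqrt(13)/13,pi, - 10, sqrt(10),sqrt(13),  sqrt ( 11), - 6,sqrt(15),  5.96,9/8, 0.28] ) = [ - 10, - 6, sqrt( 13)/13,0.28,9/8, pi , sqrt(10),  sqrt(11),sqrt ( 13 ),sqrt(15 ),5.96,7.75]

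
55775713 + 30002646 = 85778359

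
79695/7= 11385 = 11385.00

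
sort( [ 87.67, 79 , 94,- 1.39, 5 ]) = [ - 1.39, 5,79, 87.67 , 94] 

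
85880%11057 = 8481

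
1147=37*31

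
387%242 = 145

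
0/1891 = 0 = 0.00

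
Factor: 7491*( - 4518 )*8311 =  - 2^1*3^3* 11^1*227^1*251^1*8311^1 = - 281280293118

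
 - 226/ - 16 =14 + 1/8 = 14.12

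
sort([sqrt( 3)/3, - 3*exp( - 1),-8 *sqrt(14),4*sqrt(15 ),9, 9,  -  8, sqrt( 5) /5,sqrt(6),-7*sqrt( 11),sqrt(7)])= [-8*sqrt( 14), - 7*sqrt(11 ), - 8,  -  3*exp( - 1 ),sqrt(5)/5,sqrt (3)/3, sqrt( 6), sqrt( 7 ), 9,9, 4*sqrt(15)]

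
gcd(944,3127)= 59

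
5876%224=52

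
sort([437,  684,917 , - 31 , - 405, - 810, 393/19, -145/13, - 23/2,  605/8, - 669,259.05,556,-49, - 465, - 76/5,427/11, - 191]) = [-810, - 669,-465, - 405,-191, - 49, - 31, - 76/5, - 23/2, - 145/13,393/19,427/11,605/8, 259.05,437 , 556 , 684,917 ] 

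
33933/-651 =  - 53 + 190/217 = - 52.12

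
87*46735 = 4065945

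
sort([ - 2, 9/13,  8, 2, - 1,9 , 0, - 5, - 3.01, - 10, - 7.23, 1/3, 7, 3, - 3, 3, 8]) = [ - 10, - 7.23, - 5, - 3.01, - 3,  -  2 , - 1, 0,1/3, 9/13, 2,3, 3, 7, 8, 8,9]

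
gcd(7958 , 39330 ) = 46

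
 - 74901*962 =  - 72054762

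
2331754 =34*68581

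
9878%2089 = 1522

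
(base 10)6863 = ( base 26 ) a3p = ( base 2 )1101011001111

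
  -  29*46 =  - 1334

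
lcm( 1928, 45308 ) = 90616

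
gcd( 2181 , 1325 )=1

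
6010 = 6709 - 699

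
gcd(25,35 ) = 5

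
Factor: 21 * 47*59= 3^1 * 7^1 * 47^1 * 59^1 = 58233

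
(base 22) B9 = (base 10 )251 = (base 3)100022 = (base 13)164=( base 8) 373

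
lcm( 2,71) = 142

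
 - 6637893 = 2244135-8882028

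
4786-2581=2205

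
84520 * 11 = 929720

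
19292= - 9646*(-2)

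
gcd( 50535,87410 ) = 5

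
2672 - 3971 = -1299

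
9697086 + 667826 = 10364912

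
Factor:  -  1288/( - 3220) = 2^1*5^ ( -1) =2/5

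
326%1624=326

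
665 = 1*665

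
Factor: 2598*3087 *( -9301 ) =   -  74594261826= - 2^1*3^3*7^3*71^1*131^1*433^1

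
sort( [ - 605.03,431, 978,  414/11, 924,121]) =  [-605.03, 414/11,121, 431, 924,978 ] 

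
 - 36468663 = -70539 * 517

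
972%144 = 108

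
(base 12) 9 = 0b1001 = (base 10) 9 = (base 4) 21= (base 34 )9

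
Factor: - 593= - 593^1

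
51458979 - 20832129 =30626850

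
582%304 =278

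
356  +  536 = 892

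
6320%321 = 221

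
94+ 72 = 166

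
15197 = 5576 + 9621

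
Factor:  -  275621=-17^1*31^1*  523^1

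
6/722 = 3/361  =  0.01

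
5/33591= 5/33591 = 0.00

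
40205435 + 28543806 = 68749241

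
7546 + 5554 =13100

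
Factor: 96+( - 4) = 2^2*23^1 = 92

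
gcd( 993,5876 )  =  1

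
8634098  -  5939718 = 2694380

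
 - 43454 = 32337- 75791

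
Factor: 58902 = 2^1* 3^1*9817^1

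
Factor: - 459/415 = -3^3 *5^( - 1)* 17^1 *83^(-1) 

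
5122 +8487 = 13609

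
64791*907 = 58765437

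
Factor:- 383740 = -2^2*5^1 * 7^1*2741^1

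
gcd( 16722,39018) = 5574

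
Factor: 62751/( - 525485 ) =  - 3^1*5^(-1)*13^1*1609^1*105097^( - 1 )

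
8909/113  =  8909/113 = 78.84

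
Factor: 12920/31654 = 20/49 = 2^2*5^1*7^( - 2)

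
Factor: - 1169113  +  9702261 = 8533148 = 2^2*13^3*971^1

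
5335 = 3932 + 1403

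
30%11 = 8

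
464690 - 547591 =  - 82901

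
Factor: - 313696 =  - 2^5*9803^1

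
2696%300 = 296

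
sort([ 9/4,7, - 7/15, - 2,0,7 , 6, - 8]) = [ - 8,  -  2,  -  7/15 , 0, 9/4,6,7 , 7]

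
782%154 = 12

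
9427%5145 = 4282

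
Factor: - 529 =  - 23^2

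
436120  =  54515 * 8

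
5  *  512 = 2560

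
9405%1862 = 95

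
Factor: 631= 631^1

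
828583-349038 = 479545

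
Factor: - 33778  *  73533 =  - 2^1*3^1*127^1*193^1*16889^1= - 2483797674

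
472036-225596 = 246440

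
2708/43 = 62  +  42/43  =  62.98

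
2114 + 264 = 2378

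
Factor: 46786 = 2^1*149^1*157^1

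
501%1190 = 501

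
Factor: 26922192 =2^4*3^1*11^1*50989^1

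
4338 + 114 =4452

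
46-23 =23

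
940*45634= 42895960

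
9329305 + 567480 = 9896785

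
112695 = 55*2049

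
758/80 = 379/40 =9.47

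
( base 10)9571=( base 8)22543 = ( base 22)jh1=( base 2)10010101100011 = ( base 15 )2C81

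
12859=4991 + 7868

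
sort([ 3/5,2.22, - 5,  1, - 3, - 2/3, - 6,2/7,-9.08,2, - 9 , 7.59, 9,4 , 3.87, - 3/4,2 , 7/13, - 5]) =[-9.08, - 9, - 6,-5, - 5, - 3, - 3/4, - 2/3, 2/7,7/13,3/5 , 1,2,2,2.22,3.87,4,7.59, 9 ]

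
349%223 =126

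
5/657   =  5/657  =  0.01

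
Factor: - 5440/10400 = - 2^1*5^( - 1)*13^( - 1)*  17^1 = - 34/65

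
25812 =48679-22867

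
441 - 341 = 100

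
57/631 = 57/631 = 0.09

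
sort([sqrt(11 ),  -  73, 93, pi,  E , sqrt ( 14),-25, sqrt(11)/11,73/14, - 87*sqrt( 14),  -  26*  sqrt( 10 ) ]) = [  -  87*sqrt( 14 ), - 26*sqrt(  10 ) ,-73,-25,sqrt(11)/11,E, pi, sqrt( 11 ), sqrt (14),  73/14, 93]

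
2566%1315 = 1251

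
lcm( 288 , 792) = 3168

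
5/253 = 5/253  =  0.02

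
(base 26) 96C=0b1100001101100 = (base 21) E3F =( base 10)6252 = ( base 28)7R8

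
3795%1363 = 1069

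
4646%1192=1070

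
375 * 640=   240000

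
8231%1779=1115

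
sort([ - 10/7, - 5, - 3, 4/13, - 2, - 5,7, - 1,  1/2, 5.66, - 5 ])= [ - 5, - 5,- 5, - 3, - 2, - 10/7,  -  1, 4/13 , 1/2,5.66, 7]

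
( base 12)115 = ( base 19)89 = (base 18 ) 8H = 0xA1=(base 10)161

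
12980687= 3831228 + 9149459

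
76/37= 2  +  2/37 = 2.05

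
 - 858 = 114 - 972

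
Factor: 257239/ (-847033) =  - 11^(-1)*77003^(-1)*257239^1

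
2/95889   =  2/95889 =0.00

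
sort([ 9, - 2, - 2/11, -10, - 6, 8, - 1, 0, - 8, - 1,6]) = [  -  10,-8, - 6, - 2, - 1, - 1, - 2/11,0,  6, 8, 9 ]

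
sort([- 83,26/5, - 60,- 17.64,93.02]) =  [ - 83 , - 60, - 17.64, 26/5, 93.02 ]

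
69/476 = 69/476 = 0.14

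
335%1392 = 335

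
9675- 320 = 9355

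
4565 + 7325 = 11890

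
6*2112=12672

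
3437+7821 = 11258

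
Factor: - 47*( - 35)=5^1*7^1*47^1 = 1645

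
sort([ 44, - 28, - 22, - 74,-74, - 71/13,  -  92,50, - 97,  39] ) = [ - 97, - 92, - 74,  -  74, - 28, - 22, - 71/13, 39,44,50]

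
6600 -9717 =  - 3117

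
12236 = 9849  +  2387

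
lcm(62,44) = 1364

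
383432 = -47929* (  -  8)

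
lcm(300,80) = 1200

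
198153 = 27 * 7339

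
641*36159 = 23177919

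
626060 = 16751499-16125439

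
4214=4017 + 197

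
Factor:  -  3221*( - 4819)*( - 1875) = - 29103748125 =-3^1*5^4 * 61^1*79^1 * 3221^1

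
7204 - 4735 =2469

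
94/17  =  5+9/17 =5.53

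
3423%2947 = 476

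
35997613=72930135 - 36932522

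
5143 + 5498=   10641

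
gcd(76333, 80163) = 1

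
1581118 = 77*20534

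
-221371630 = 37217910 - 258589540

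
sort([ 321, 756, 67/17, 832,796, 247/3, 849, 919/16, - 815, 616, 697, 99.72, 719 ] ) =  [ - 815,67/17, 919/16, 247/3, 99.72, 321,616, 697 , 719, 756, 796, 832, 849] 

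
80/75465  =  16/15093=   0.00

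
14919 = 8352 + 6567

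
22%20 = 2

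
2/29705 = 2/29705 =0.00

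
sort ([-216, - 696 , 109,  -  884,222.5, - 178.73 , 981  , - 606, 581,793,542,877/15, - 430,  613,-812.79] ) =[ - 884, - 812.79, - 696,-606, - 430, - 216, - 178.73 , 877/15,109, 222.5,542,581,  613,  793, 981]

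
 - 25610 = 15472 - 41082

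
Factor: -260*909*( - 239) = 56485260 = 2^2*3^2*5^1*13^1*101^1*239^1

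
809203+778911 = 1588114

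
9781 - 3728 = 6053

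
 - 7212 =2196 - 9408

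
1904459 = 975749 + 928710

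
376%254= 122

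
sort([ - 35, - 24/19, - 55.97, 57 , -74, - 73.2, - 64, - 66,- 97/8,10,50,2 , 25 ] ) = [ - 74, - 73.2, - 66 , - 64 ,-55.97, - 35, -97/8, - 24/19 , 2 , 10,25 , 50,57]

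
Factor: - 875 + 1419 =2^5 * 17^1= 544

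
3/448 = 3/448 = 0.01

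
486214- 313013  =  173201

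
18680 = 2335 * 8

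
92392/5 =18478 + 2/5 =18478.40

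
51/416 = 51/416 = 0.12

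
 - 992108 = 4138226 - 5130334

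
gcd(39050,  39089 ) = 1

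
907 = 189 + 718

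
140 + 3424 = 3564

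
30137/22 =30137/22  =  1369.86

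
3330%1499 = 332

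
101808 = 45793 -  - 56015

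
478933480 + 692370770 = 1171304250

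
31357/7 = 31357/7 = 4479.57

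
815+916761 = 917576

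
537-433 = 104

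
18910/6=9455/3 = 3151.67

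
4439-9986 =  -5547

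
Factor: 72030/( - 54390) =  - 7^2*37^(  -  1 )=- 49/37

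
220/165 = 1  +  1/3 = 1.33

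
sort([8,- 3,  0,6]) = [ - 3,0, 6,8] 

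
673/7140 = 673/7140 = 0.09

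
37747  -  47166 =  - 9419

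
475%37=31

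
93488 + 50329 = 143817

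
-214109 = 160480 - 374589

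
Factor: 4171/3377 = 11^(-1)*43^1 * 97^1*307^(-1)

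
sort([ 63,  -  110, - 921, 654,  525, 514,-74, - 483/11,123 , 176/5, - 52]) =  [ - 921, - 110, - 74, - 52, - 483/11, 176/5, 63,  123, 514,525, 654]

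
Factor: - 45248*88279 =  - 2^6*7^1*43^1*101^1*2053^1 = - 3994448192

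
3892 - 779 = 3113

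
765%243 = 36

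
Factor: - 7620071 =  - 997^1 *7643^1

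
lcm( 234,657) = 17082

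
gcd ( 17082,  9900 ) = 18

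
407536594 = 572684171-165147577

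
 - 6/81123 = - 2/27041 = - 0.00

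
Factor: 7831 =41^1*191^1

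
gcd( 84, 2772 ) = 84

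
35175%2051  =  308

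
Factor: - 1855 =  - 5^1*7^1 * 53^1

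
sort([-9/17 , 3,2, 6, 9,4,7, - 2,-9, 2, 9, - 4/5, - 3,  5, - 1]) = [ - 9,-3,  -  2, - 1, - 4/5  ,-9/17,2,2,  3,4,5, 6, 7,9, 9] 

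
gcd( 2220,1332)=444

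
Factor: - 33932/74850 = -2^1 * 3^( - 1)*5^(-2)*17^1 = - 34/75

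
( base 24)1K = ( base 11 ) 40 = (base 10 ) 44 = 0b101100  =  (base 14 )32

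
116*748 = 86768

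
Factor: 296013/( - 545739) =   -  98671/181913 = - 79^1*1249^1*181913^ ( - 1)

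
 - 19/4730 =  - 19/4730 =- 0.00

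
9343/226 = 9343/226 = 41.34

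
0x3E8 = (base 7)2626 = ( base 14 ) 516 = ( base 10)1000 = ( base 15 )46a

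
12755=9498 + 3257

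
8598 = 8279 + 319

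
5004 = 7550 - 2546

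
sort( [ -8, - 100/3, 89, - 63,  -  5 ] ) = [ - 63, - 100/3, - 8, - 5,89]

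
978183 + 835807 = 1813990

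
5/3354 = 5/3354 = 0.00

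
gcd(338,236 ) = 2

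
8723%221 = 104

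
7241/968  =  7 +465/968 = 7.48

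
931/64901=931/64901 = 0.01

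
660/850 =66/85 = 0.78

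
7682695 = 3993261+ 3689434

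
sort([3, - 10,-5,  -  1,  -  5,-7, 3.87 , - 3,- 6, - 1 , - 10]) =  [ - 10,-10,-7,-6, - 5,-5, - 3, -1, - 1 , 3,3.87]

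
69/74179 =69/74179  =  0.00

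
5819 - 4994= 825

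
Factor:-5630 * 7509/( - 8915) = 2^1 * 3^1*563^1 * 1783^( - 1)*2503^1 = 8455134/1783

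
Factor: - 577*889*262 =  - 2^1*7^1* 127^1*131^1*577^1  =  - 134393686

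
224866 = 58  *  3877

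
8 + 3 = 11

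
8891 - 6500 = 2391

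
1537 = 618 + 919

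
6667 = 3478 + 3189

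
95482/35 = 2728+2/35 = 2728.06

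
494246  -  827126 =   -  332880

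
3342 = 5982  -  2640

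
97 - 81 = 16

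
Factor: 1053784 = 2^3 * 157^1*839^1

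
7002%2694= 1614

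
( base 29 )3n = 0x6E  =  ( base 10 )110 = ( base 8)156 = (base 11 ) a0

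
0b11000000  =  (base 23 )88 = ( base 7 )363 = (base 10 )192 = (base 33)5R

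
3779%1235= 74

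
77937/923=84 + 405/923 = 84.44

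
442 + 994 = 1436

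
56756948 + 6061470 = 62818418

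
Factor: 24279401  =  47^1 * 149^1*3467^1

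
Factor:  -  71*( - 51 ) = 3^1*17^1*71^1 = 3621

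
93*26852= 2497236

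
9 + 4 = 13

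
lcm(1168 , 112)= 8176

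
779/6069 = 779/6069 = 0.13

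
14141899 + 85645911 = 99787810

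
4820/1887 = 2 + 1046/1887  =  2.55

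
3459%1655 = 149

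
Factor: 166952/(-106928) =-509/326 = - 2^(-1 )*163^( - 1 ) * 509^1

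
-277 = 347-624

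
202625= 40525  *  5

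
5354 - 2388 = 2966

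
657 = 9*73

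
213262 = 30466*7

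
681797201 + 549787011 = 1231584212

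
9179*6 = 55074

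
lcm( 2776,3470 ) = 13880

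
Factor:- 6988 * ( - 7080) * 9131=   2^5*3^1*5^1*23^1*59^1 * 397^1 * 1747^1 = 451756590240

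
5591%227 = 143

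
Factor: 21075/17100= 281/228= 2^ ( - 2)*3^( - 1 ) * 19^( - 1 )*281^1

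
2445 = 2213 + 232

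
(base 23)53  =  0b1110110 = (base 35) 3d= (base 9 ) 141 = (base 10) 118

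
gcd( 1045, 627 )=209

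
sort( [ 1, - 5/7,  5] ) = [ - 5/7,1, 5]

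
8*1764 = 14112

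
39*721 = 28119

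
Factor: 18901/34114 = 2^( - 1)*37^( - 1 ) * 41^1 = 41/74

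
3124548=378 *8266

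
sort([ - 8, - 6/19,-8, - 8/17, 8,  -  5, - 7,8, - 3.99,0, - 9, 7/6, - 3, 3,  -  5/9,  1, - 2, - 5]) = [-9, - 8, - 8, -7, - 5, - 5, - 3.99, - 3, - 2, - 5/9, - 8/17 , - 6/19, 0,  1,  7/6,3,8,8] 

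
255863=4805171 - 4549308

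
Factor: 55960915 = 5^1 *1907^1 * 5869^1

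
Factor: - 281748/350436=-19^( - 1)* 29^( - 1)*443^1 = -443/551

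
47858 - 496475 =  - 448617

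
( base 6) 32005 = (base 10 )4325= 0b1000011100101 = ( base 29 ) 544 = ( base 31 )4FG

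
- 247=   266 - 513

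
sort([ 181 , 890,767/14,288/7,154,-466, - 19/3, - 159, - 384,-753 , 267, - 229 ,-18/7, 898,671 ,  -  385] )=[-753, - 466,-385,-384, - 229, - 159, - 19/3,-18/7,288/7, 767/14,154, 181,267,671,890,898]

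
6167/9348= 6167/9348 = 0.66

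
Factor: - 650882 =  - 2^1*503^1*647^1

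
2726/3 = 2726/3 = 908.67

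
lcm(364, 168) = 2184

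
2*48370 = 96740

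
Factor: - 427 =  - 7^1 * 61^1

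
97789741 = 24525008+73264733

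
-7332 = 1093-8425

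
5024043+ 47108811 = 52132854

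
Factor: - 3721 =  - 61^2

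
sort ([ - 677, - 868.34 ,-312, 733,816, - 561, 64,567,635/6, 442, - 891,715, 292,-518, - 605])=[  -  891, -868.34, - 677, - 605,-561, - 518, - 312, 64,635/6,292,442, 567, 715, 733,816] 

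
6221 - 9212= - 2991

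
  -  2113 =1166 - 3279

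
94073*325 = 30573725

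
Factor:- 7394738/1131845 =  - 568826/87065 = - 2^1*5^( - 1)*11^( - 1)*1583^(  -  1 ) *284413^1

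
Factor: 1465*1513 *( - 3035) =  - 6727214075 = - 5^2*17^1*89^1 * 293^1*607^1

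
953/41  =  23 + 10/41= 23.24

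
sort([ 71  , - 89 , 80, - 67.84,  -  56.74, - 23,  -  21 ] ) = [ - 89,-67.84, - 56.74,  -  23 , - 21, 71, 80 ] 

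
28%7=0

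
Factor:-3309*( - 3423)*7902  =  2^1*3^4* 7^1*163^1* 439^1*1103^1  =  89503638714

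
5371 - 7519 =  - 2148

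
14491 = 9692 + 4799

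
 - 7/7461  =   - 1 + 7454/7461 = - 0.00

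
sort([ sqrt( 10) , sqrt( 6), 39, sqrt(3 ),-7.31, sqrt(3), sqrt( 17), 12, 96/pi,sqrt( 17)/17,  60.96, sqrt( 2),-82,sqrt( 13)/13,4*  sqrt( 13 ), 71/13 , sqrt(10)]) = [ - 82,-7.31 , sqrt(17) /17 , sqrt (13) /13, sqrt( 2), sqrt(3), sqrt( 3), sqrt ( 6), sqrt( 10 ),sqrt( 10), sqrt ( 17 ), 71/13,12, 4*sqrt(13 ), 96/pi,39,  60.96]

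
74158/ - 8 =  - 37079/4 = - 9269.75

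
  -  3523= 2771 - 6294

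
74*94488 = 6992112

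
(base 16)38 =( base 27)22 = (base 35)1l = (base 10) 56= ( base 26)24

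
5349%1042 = 139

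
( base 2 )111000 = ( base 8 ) 70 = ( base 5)211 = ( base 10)56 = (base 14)40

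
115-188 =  - 73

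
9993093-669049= 9324044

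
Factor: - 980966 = - 2^1*7^1*41^1 *1709^1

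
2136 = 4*534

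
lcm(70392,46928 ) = 140784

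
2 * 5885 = 11770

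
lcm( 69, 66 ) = 1518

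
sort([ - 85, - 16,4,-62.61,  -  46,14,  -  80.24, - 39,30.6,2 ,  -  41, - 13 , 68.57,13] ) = [ - 85, - 80.24, - 62.61, - 46, - 41, - 39, - 16, - 13,2,4,13,  14, 30.6, 68.57] 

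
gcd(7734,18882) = 6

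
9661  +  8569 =18230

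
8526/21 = 406 = 406.00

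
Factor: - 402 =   -  2^1 * 3^1 * 67^1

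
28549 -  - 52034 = 80583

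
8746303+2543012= 11289315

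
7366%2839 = 1688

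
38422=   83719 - 45297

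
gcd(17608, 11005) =2201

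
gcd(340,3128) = 68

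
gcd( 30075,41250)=75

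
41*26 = 1066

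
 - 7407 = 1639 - 9046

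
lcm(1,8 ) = 8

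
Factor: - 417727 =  - 417727^1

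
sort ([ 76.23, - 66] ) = [ - 66, 76.23]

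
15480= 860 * 18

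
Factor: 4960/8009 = 2^5* 5^1 * 31^1*8009^( - 1) 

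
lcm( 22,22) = 22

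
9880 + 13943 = 23823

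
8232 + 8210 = 16442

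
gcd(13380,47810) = 10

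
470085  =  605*777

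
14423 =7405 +7018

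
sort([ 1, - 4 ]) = [ - 4, 1]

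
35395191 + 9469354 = 44864545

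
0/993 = 0 = 0.00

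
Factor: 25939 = 25939^1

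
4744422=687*6906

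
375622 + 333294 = 708916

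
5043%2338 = 367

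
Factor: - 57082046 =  - 2^1*7^1 * 37^1*263^1 *419^1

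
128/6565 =128/6565= 0.02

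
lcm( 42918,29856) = 686688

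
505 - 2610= - 2105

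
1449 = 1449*1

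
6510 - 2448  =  4062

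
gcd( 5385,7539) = 1077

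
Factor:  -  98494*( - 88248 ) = 2^4*3^1*11^3*37^1*3677^1 =8691898512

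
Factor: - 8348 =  - 2^2*2087^1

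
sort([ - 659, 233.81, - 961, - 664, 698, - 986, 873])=[ - 986, - 961, - 664, -659, 233.81, 698, 873 ]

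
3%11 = 3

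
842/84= 10 + 1/42  =  10.02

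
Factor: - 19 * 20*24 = -9120  =  - 2^5*3^1*5^1*19^1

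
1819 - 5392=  - 3573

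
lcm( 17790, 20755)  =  124530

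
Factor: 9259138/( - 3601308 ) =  - 2^ (-1 )*3^( - 1)*7^2* 107^1*883^1 * 300109^(-1 ) = - 4629569/1800654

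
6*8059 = 48354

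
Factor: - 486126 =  - 2^1 *3^2*113^1*239^1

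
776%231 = 83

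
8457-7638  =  819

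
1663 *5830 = 9695290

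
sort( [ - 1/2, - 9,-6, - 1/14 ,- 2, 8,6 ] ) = [ - 9, - 6, - 2, - 1/2, - 1/14, 6 , 8] 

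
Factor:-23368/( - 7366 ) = 2^2*23^1*29^ (-1 )=92/29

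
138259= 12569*11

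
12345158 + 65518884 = 77864042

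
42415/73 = 581 + 2/73 = 581.03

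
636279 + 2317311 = 2953590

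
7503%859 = 631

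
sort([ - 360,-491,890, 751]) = [ - 491,  -  360, 751, 890]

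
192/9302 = 96/4651= 0.02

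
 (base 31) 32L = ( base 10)2966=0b101110010110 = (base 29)3F8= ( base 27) 41N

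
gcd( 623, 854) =7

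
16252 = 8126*2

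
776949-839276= - 62327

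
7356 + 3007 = 10363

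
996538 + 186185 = 1182723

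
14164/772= 3541/193 = 18.35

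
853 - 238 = 615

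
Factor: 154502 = 2^1*67^1*1153^1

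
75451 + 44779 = 120230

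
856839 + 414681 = 1271520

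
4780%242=182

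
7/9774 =7/9774 = 0.00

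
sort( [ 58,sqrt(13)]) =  [ sqrt(13), 58] 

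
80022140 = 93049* 860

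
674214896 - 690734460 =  - 16519564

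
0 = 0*6823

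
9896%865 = 381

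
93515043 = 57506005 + 36009038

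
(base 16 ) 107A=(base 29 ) 50D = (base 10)4218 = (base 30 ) 4KI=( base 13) 1bc6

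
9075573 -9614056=  -  538483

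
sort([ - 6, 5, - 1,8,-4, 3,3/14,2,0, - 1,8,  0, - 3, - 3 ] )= [ -6,- 4,-3,- 3,-1, - 1,0,0,3/14,2,3, 5,  8, 8]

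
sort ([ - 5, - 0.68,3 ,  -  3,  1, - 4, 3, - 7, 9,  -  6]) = [ - 7, - 6  ,-5,-4, - 3, - 0.68,1,3 , 3,9]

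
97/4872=97/4872 = 0.02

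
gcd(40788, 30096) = 396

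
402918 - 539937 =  - 137019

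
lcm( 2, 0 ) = 0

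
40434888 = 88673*456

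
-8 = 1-9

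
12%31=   12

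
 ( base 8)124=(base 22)3I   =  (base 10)84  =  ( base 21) 40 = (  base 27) 33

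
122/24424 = 61/12212 = 0.00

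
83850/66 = 13975/11=1270.45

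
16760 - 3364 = 13396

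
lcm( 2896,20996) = 83984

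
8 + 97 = 105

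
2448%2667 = 2448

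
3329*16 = 53264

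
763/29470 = 109/4210 = 0.03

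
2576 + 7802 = 10378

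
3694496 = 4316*856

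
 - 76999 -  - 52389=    - 24610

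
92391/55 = 1679 + 46/55 = 1679.84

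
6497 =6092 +405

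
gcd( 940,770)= 10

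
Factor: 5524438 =2^1*1657^1*1667^1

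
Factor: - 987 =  - 3^1 *7^1*47^1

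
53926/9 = 5991+ 7/9 = 5991.78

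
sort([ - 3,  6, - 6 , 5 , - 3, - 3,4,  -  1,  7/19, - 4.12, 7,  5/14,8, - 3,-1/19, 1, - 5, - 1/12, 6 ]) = [ - 6, - 5, - 4.12, - 3, - 3, - 3 ,- 3 , - 1 , - 1/12,- 1/19 , 5/14, 7/19,1,4,5,6,6,7,8 ]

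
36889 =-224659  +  261548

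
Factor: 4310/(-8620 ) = -2^(-1) = -1/2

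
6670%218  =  130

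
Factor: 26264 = 2^3 *7^2*67^1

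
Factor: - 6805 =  - 5^1*1361^1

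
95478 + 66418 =161896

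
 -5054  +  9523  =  4469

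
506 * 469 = 237314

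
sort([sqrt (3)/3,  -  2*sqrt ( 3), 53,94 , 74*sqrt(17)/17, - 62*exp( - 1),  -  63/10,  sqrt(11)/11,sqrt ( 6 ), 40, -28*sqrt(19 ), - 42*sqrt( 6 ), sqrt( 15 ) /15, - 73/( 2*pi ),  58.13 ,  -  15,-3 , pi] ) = [ - 28*sqrt( 19 ), - 42*sqrt(6), -62*exp( - 1),-15, -73/( 2*pi), - 63/10, - 2*sqrt( 3 ),-3 , sqrt( 15)/15 , sqrt( 11 ) /11, sqrt( 3)/3 , sqrt (6 ), pi, 74*sqrt(17 ) /17, 40, 53,  58.13, 94]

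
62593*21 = 1314453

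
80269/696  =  115 + 229/696 = 115.33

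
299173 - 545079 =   -  245906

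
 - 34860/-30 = 1162/1 = 1162.00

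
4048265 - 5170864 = -1122599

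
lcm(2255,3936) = 216480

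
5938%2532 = 874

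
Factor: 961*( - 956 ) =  - 918716 = - 2^2*31^2*239^1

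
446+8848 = 9294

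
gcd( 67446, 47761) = 1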